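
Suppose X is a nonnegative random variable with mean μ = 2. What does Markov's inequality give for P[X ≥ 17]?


μ = E[X] = 2, a = 17.
Markov: P[X ≥ 17] ≤ μ/a = (2)/17 = 2/17.
Numerically: ≈ 0.117647.
(Since a = 17 > μ = 2.000000, the bound 2/17 is < 1 and informative.)

P[X ≥ 17] ≤ 2/17 ≈ 0.117647.


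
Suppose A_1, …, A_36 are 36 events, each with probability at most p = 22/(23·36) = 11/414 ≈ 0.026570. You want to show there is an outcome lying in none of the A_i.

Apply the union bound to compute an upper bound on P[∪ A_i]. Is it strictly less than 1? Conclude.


Union bound: P[∪_{i=1}^{36} A_i] ≤ Σ_i P[A_i] ≤ 36·p = 36·(11/414) = 22/23.
Numerically: 22/23 ≈ 0.956522.
Is 22/23 < 1? YES.
Since P[∪ A_i] ≤ 22/23 < 1, the complement has P[∩ A_i^c] ≥ 1 − 22/23 = 1/23 > 0, so some outcome avoids every A_i.

36·p = 22/23 ≈ 0.956522; existence CERTIFIED by the union bound.


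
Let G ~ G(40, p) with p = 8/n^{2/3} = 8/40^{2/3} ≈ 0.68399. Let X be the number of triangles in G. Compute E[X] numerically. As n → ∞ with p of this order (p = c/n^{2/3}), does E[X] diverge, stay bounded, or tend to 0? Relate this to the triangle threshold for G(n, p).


Number of potential triangles: C(40, 3) = 9880.
Each occurs with probability p³ ≈ (0.68399)³ ≈ 3.20000000e-01.
By linearity: E[X] = C(40, 3)·p³ ≈ 9880 · 3.20000000e-01 ≈ 3161.600000.
Since α = 2/3 < 1, p = c/n^{2/3} ≫ 1/n is above the triangle threshold p ~ 1/n. Asymptotically E[X] ~ (c³/6)·n^{3(1−α)} = (8³/6)·n^{1} → ∞; triangles are abundant w.h.p.

E[X] ≈ 3161.600000; in regime p = Θ(1/n^{2/3}) E[X] diverges (above the triangle threshold p ~ 1/n).


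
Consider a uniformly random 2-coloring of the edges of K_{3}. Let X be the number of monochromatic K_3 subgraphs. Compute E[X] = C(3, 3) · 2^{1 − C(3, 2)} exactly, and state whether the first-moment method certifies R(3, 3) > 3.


E[X] = C(3, 3) · 2^{1 − 3} = 1 · 2^{−2} = 1/4.
As a reduced fraction: E[X] = 1/4 ≈ 0.250.
Is E[X] < 1? YES.
Since E[X] < 1, there exists a 2-coloring of K_{3} with no monochromatic K_3; hence R(3, 3) > 3.

E[X] = 1/4 ≈ 0.250; E[X] < 1, so R(3, 3) > 3.


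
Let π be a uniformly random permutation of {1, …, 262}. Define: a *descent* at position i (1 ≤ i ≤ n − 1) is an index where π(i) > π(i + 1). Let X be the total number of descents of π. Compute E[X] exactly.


Write X = Σ X_I over i = 1, …, 261, with X_I the indicator of one descent.
There are 261 indicators.
For each fixed i, the pair (π(i), π(i+1)) is a uniformly random ordered pair of distinct values from {1, …, 262}; by symmetry P[π(i) > π(i+1)] = 1/2.
By linearity: E[X] = 261 · (1/2) = (262 − 1) · (1/2) = 261/2 ≈ 130.50000.

E[X] = 261/2 = 130.50000.


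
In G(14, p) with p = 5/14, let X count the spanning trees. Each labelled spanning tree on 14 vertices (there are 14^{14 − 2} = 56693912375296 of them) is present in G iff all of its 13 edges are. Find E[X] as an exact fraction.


K_14 has 14^{14 − 2} = 56693912375296 labelled spanning trees.
For each such spanning tree H, let X_H = 1 if all 13 edges of H are present in G. Then P[X_H = 1] = p^{13} = (5/14)^{13} = 1220703125/793714773254144.
Summing the indicators: E[X] = Σ_H E[X_H] = 56693912375296 · p^{13} = 56693912375296 · 1220703125/793714773254144 = 1220703125/14.
Numerically: E[X] ≈ 8.71931e+07.

E[X] = 56693912375296 · (5/14)^{13} = 1220703125/14 ≈ 8.71931e+07.


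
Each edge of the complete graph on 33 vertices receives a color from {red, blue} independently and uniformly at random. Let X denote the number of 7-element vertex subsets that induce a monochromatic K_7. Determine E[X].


Let X = Σ_S X_S over the C(33, 7) = 4272048 subsets S of size 7, where X_S = 1 if the K_7 on S is monochromatic.
For a fixed S, the K_7 on S has C(7, 2) = 21 edges. P[all 21 edges red] = (1/2)^21, and likewise for blue, so P[monochromatic] = 2·(1/2)^21 = 2^{1 − 21} = 1/1048576.
Summing: E[X] = C(33, 7) · 2^{1 − 21} = 4272048 · 1/1048576 = 267003/65536.
Numerically: E[X] ≈ 4.074.

E[X] = C(33,7)·2^(1−C(7,2)) = 267003/65536 ≈ 4.074.


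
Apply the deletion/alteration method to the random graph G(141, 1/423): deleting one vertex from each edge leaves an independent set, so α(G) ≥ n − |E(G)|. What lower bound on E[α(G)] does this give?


E[|E(G)|] = C(141, 2)·p = 9870 · (1/423) = 70/3.
E[α(G)] ≥ n − E[|E(G)|] = 141 − 70/3 = 353/3.
Numerically: ≈ 117.6667.
(This is only a lower bound; the true E[α(G)] may be larger.)

E[α(G)] ≥ 353/3 ≈ 117.6667.


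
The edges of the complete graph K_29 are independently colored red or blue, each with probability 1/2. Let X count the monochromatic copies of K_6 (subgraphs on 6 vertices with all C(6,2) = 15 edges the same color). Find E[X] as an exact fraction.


Let X = Σ_S X_S over the C(29, 6) = 475020 subsets S of size 6, where X_S = 1 if the K_6 on S is monochromatic.
For a fixed S, the K_6 on S has C(6, 2) = 15 edges. P[all 15 edges red] = (1/2)^15, and likewise for blue, so P[monochromatic] = 2·(1/2)^15 = 2^{1 − 15} = 1/16384.
By linearity: E[X] = C(29, 6) · 2^{1 − 15} = 475020 · 1/16384 = 118755/4096.
Numerically: E[X] ≈ 28.993.

E[X] = C(29,6)·2^(1−C(6,2)) = 118755/4096 ≈ 28.993.


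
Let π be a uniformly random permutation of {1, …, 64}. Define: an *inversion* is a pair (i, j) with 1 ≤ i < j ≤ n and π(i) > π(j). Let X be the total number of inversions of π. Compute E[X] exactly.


Write X = Σ X_I over the C(64, 2) = 2016 pairs i < j, with X_I the indicator of one inversion.
There are 2016 indicators.
For each fixed pair i < j, the values π(i) and π(j) are two distinct elements of {1, …, 64} in uniformly random order; by symmetry P[π(i) > π(j)] = 1/2.
By linearity: E[X] = 2016 · (1/2) = C(64, 2) · (1/2) = 2016/2 = 1008 ≈ 1008.0000.

E[X] = 1008 = 1008.0000.


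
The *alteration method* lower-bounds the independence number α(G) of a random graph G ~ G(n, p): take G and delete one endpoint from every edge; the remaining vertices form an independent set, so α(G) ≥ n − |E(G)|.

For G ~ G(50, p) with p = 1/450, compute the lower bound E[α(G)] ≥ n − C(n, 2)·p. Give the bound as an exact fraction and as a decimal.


E[|E(G)|] = C(50, 2)·p = 1225 · (1/450) = 49/18.
E[α(G)] ≥ n − E[|E(G)|] = 50 − 49/18 = 851/18.
Numerically: ≈ 47.277778.
(This is only a lower bound; the true E[α(G)] may be larger.)

E[α(G)] ≥ 851/18 ≈ 47.277778.


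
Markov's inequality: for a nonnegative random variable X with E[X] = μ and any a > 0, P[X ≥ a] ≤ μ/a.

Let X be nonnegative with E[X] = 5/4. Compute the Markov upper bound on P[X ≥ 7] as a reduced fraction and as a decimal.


μ = E[X] = 5/4, a = 7.
Markov: P[X ≥ 7] ≤ μ/a = (5/4)/7 = 5/28.
Numerically: ≈ 0.17857.
(Since a = 7 > μ = 1.25000, the bound 5/28 is < 1 and informative.)

P[X ≥ 7] ≤ 5/28 ≈ 0.17857.


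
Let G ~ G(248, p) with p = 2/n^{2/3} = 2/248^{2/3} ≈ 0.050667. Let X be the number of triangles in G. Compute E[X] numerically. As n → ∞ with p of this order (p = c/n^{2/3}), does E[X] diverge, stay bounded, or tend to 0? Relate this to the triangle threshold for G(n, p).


Number of potential triangles: C(248, 3) = 2511496.
Each occurs with probability p³ ≈ (0.050667)³ ≈ 1.3007284e-04.
By linearity: E[X] = C(248, 3)·p³ ≈ 2511496 · 1.3007284e-04 ≈ 326.67742.
Since α = 2/3 < 1, p = c/n^{2/3} ≫ 1/n is above the triangle threshold p ~ 1/n. Asymptotically E[X] ~ (c³/6)·n^{3(1−α)} = (2³/6)·n^{1} → ∞; triangles are abundant w.h.p.

E[X] ≈ 326.67742; in regime p = Θ(1/n^{2/3}) E[X] diverges (above the triangle threshold p ~ 1/n).


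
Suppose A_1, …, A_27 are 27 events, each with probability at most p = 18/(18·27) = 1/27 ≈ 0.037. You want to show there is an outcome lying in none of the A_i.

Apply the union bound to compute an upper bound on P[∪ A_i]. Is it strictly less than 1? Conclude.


Union bound: P[∪_{i=1}^{27} A_i] ≤ Σ_i P[A_i] ≤ 27·p = 27·(1/27) = 1.
Numerically: 1 ≈ 1.000.
Is 1 < 1? NO.
Since the bound 1 is ≥ 1, the union bound is uninformative here; it does NOT by itself certify existence.

27·p = 1 ≈ 1.000; existence NOT certified by the union bound.


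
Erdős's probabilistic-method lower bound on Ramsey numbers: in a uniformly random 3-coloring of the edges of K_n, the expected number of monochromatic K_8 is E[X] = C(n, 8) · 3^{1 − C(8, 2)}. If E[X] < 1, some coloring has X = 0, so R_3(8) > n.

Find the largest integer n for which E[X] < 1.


We need C(n, 8) · 3^{1 − 28} < 1, i.e. C(n, 8) < 3^{28 − 1} = 7625597484987.
Check values of n near the boundary:
  n = 151: C(151, 8) = 5551321138650; 5551321138650 < 7625597484987? YES
  n = 152: C(152, 8) = 5859727868575; 5859727868575 < 7625597484987? YES
  n = 153: C(153, 8) = 6183023199255; 6183023199255 < 7625597484987? YES
  n = 154: C(154, 8) = 6521818990995; 6521818990995 < 7625597484987? YES
  n = 155: C(155, 8) = 6876747915675; 6876747915675 < 7625597484987? YES
  n = 156: C(156, 8) = 7248464019225; 7248464019225 < 7625597484987? YES
  n = 157: C(157, 8) = 7637643295425; 7637643295425 < 7625597484987? NO
  n = 158: C(158, 8) = 8044984271181; 8044984271181 < 7625597484987? NO
  n = 159: C(159, 8) = 8471208603429; 8471208603429 < 7625597484987? NO
The largest n with C(n, 8) < 7625597484987 is n = 156 (where E[X] = 805384891025/847288609443 ≈ 0.9505437). Hence R_3(8) > 156, i.e. R_3(8) ≥ 157.

Largest n = 156; hence R_3(8) > 156.


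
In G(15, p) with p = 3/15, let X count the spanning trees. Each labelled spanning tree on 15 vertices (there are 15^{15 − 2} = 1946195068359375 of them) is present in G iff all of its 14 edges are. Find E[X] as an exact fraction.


K_15 has 15^{15 − 2} = 1946195068359375 labelled spanning trees.
For each such spanning tree H, let X_H = 1 if all 14 edges of H are present in G. Then P[X_H = 1] = p^{14} = (1/5)^{14} = 1/6103515625.
By linearity of expectation: E[X] = Σ_H E[X_H] = 1946195068359375 · p^{14} = 1946195068359375 · 1/6103515625 = 1594323/5.
Numerically: E[X] ≈ 318865.

E[X] = 1946195068359375 · (1/5)^{14} = 1594323/5 ≈ 318865.


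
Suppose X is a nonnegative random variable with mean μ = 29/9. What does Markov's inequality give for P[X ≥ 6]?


μ = E[X] = 29/9, a = 6.
Markov: P[X ≥ 6] ≤ μ/a = (29/9)/6 = 29/54.
Numerically: ≈ 0.5370.
(Since a = 6 > μ = 3.2222, the bound 29/54 is < 1 and informative.)

P[X ≥ 6] ≤ 29/54 ≈ 0.5370.


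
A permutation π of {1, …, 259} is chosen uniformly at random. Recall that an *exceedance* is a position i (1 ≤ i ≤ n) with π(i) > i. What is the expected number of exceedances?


Write X = Σ_{i=1}^{259} X_i, where X_i = 1_{π(i) > i}.
For each fixed i, π(i) is uniform over {1, …, 259} (marginal of a uniform permutation), so P[π(i) > i] = (n − i)/n. Summing: Σ_{i=1}^{259} (n − i)/n = (0 + 1 + … + 258)/259 = 259(259 − 1)/(2·259) = (259 − 1)/2.
Hence E[X] = Σ_{i=1}^{259} (259 − i)/259 = 129 ≈ 129.000.

E[X] = 129 = 129.000.


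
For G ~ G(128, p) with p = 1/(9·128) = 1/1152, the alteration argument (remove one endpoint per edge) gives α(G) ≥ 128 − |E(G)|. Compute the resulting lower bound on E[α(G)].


E[|E(G)|] = C(128, 2)·p = 8128 · (1/1152) = 127/18.
E[α(G)] ≥ n − E[|E(G)|] = 128 − 127/18 = 2177/18.
Numerically: ≈ 120.9444.
(This is only a lower bound; the true E[α(G)] may be larger.)

E[α(G)] ≥ 2177/18 ≈ 120.9444.


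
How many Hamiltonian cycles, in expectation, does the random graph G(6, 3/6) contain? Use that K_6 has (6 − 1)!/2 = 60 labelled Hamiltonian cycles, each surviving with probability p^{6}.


K_6 has (6 − 1)!/2 = 60 labelled Hamiltonian cycles.
For each such Hamiltonian cycle H, let X_H = 1 if all 6 edges of H are present in G. Then P[X_H = 1] = p^{6} = (1/2)^{6} = 1/64.
By linearity of expectation: E[X] = Σ_H E[X_H] = 60 · p^{6} = 60 · 1/64 = 15/16.
Numerically: E[X] ≈ 0.9375.

E[X] = 60 · (1/2)^{6} = 15/16 ≈ 0.9375.


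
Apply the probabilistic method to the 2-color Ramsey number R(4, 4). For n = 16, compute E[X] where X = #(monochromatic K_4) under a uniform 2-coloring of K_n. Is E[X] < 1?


E[X] = C(16, 4) · 2^{1 − 6} = 1820 · 2^{−5} = 1820/32.
As a reduced fraction: E[X] = 455/8 ≈ 56.875.
Is E[X] < 1? NO.
Since E[X] ≥ 1, the first-moment bound is inconclusive at n = 16; it does NOT by itself certify R(4, 4) > 16.

E[X] = 455/8 ≈ 56.875; E[X] ≥ 1; first-moment method inconclusive here.


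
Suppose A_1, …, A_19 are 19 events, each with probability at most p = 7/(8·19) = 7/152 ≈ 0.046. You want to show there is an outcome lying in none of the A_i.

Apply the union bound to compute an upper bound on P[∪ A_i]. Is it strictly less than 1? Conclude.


Union bound: P[∪_{i=1}^{19} A_i] ≤ Σ_i P[A_i] ≤ 19·p = 19·(7/152) = 7/8.
Numerically: 7/8 ≈ 0.875.
Is 7/8 < 1? YES.
Since P[∪ A_i] ≤ 7/8 < 1, the complement has P[∩ A_i^c] ≥ 1 − 7/8 = 1/8 > 0, so some outcome avoids every A_i.

19·p = 7/8 ≈ 0.875; existence CERTIFIED by the union bound.


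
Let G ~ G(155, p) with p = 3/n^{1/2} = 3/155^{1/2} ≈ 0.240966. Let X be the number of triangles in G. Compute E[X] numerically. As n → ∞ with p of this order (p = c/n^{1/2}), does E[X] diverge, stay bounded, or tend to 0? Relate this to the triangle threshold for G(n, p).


Number of potential triangles: C(155, 3) = 608685.
Each occurs with probability p³ ≈ (0.240966)³ ≈ 1.39915625e-02.
By linearity: E[X] = C(155, 3)·p³ ≈ 608685 · 1.39915625e-02 ≈ 8516.454222.
Since α = 1/2 < 1, p = c/n^{1/2} ≫ 1/n is above the triangle threshold p ~ 1/n. Asymptotically E[X] ~ (c³/6)·n^{3(1−α)} = (3³/6)·n^{1.5} → ∞; triangles are abundant w.h.p.

E[X] ≈ 8516.454222; in regime p = Θ(1/n^{1/2}) E[X] diverges (above the triangle threshold p ~ 1/n).


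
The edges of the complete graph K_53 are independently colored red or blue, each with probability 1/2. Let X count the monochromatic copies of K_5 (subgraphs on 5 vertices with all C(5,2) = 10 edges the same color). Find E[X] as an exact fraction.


Let X = Σ_S X_S over the C(53, 5) = 2869685 subsets S of size 5, where X_S = 1 if the K_5 on S is monochromatic.
For a fixed S, the K_5 on S has C(5, 2) = 10 edges. P[all 10 edges red] = (1/2)^10, and likewise for blue, so P[monochromatic] = 2·(1/2)^10 = 2^{1 − 10} = 1/512.
By linearity of expectation: E[X] = C(53, 5) · 2^{1 − 10} = 2869685 · 1/512 = 2869685/512.
Numerically: E[X] ≈ 5604.85352.

E[X] = C(53,5)·2^(1−C(5,2)) = 2869685/512 ≈ 5604.85352.


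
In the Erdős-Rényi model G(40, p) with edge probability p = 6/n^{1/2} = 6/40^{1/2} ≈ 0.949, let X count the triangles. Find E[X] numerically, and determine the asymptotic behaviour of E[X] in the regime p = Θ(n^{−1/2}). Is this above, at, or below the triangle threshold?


Number of potential triangles: C(40, 3) = 9880.
Each occurs with probability p³ ≈ (0.949)³ ≈ 8.53815e-01.
By linearity: E[X] = C(40, 3)·p³ ≈ 9880 · 8.53815e-01 ≈ 8435.692.
Since α = 1/2 < 1, p = c/n^{1/2} ≫ 1/n is above the triangle threshold p ~ 1/n. Asymptotically E[X] ~ (c³/6)·n^{3(1−α)} = (6³/6)·n^{1.5} → ∞; triangles are abundant w.h.p.

E[X] ≈ 8435.692; in regime p = Θ(1/n^{1/2}) E[X] diverges (above the triangle threshold p ~ 1/n).


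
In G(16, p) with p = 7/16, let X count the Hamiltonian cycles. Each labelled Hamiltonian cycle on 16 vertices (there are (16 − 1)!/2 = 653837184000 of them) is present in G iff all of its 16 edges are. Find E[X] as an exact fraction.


K_16 has (16 − 1)!/2 = 653837184000 labelled Hamiltonian cycles.
For each such Hamiltonian cycle H, let X_H = 1 if all 16 edges of H are present in G. Then P[X_H = 1] = p^{16} = (7/16)^{16} = 33232930569601/18446744073709551616.
By linearity: E[X] = Σ_H E[X_H] = 653837184000 · p^{16} = 653837184000 · 33232930569601/18446744073709551616 = 21219654042671322112875/18014398509481984.
Numerically: E[X] ≈ 1.178e+06.

E[X] = 653837184000 · (7/16)^{16} = 21219654042671322112875/18014398509481984 ≈ 1.178e+06.


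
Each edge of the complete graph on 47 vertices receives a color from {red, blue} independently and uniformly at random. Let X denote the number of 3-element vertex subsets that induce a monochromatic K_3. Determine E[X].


Let X = Σ_S X_S over the C(47, 3) = 16215 subsets S of size 3, where X_S = 1 if the K_3 on S is monochromatic.
For a fixed S, the K_3 on S has C(3, 2) = 3 edges. P[all 3 edges red] = (1/2)^3, and likewise for blue, so P[monochromatic] = 2·(1/2)^3 = 2^{1 − 3} = 1/4.
Summing: E[X] = C(47, 3) · 2^{1 − 3} = 16215 · 1/4 = 16215/4.
Numerically: E[X] ≈ 4053.75000.

E[X] = C(47,3)·2^(1−C(3,2)) = 16215/4 ≈ 4053.75000.


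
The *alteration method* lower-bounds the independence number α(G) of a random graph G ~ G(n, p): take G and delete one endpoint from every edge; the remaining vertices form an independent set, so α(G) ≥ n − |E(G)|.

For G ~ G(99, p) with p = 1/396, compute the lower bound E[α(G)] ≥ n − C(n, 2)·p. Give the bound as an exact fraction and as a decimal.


E[|E(G)|] = C(99, 2)·p = 4851 · (1/396) = 49/4.
E[α(G)] ≥ n − E[|E(G)|] = 99 − 49/4 = 347/4.
Numerically: ≈ 86.75000.
(This is only a lower bound; the true E[α(G)] may be larger.)

E[α(G)] ≥ 347/4 ≈ 86.75000.


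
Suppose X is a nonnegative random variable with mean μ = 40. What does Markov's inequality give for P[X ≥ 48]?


μ = E[X] = 40, a = 48.
Markov: P[X ≥ 48] ≤ μ/a = (40)/48 = 5/6.
Numerically: ≈ 0.833.
(Since a = 48 > μ = 40.000, the bound 5/6 is < 1 and informative.)

P[X ≥ 48] ≤ 5/6 ≈ 0.833.


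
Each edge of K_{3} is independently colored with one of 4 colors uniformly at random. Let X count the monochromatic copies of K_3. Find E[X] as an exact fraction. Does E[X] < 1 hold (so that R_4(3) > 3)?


E[X] = C(3, 3) · 4^{1 − 3} = 1 · 4^{−2} = 1/16.
As a reduced fraction: E[X] = 1/16 ≈ 0.0625000.
Is E[X] < 1? YES.
Since E[X] < 1, there exists a 4-coloring of K_{3} with no monochromatic K_3; hence R_4(3) > 3.

E[X] = 1/16 ≈ 0.0625000; E[X] < 1, so R_4(3) > 3.


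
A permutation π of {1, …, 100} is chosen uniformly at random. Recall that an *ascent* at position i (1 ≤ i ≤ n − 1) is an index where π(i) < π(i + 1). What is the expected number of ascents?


Write X = Σ X_I over i = 1, …, 99, with X_I the indicator of one ascent.
There are 99 indicators.
For each fixed i, the pair (π(i), π(i+1)) is a uniformly random ordered pair of distinct values from {1, …, 100}; by symmetry P[π(i) < π(i+1)] = 1/2.
By linearity: E[X] = 99 · (1/2) = (100 − 1) · (1/2) = 99/2 ≈ 49.500000.

E[X] = 99/2 = 49.500000.


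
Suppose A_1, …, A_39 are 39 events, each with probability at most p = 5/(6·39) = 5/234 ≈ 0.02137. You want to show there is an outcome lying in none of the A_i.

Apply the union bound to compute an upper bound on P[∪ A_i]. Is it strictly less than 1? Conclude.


Union bound: P[∪_{i=1}^{39} A_i] ≤ Σ_i P[A_i] ≤ 39·p = 39·(5/234) = 5/6.
Numerically: 5/6 ≈ 0.83333.
Is 5/6 < 1? YES.
Since P[∪ A_i] ≤ 5/6 < 1, the complement has P[∩ A_i^c] ≥ 1 − 5/6 = 1/6 > 0, so some outcome avoids every A_i.

39·p = 5/6 ≈ 0.83333; existence CERTIFIED by the union bound.


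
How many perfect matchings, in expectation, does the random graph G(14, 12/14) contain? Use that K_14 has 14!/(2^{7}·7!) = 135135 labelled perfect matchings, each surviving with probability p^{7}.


K_14 has 14!/(2^{7}·7!) = 135135 labelled perfect matchings.
For each such perfect matching H, let X_H = 1 if all 7 edges of H are present in G. Then P[X_H = 1] = p^{7} = (6/7)^{7} = 279936/823543.
By linearity of expectation: E[X] = Σ_H E[X_H] = 135135 · p^{7} = 135135 · 279936/823543 = 5404164480/117649.
Numerically: E[X] ≈ 45934.6.

E[X] = 135135 · (6/7)^{7} = 5404164480/117649 ≈ 45934.6.


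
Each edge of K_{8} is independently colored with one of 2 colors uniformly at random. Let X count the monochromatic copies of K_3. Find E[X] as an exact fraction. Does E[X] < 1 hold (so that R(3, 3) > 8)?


E[X] = C(8, 3) · 2^{1 − 3} = 56 · 2^{−2} = 56/4.
As a reduced fraction: E[X] = 14 ≈ 14.00000.
Is E[X] < 1? NO.
Since E[X] ≥ 1, the first-moment bound is inconclusive at n = 8; it does NOT by itself certify R(3, 3) > 8.

E[X] = 14 ≈ 14.00000; E[X] ≥ 1; first-moment method inconclusive here.


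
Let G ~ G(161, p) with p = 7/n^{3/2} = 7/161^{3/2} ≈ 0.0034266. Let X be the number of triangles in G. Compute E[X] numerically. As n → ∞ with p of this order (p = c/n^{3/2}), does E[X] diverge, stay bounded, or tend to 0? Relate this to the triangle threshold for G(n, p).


Number of potential triangles: C(161, 3) = 682640.
Each occurs with probability p³ ≈ (0.0034266)³ ≈ 4.0232561e-08.
By linearity: E[X] = C(161, 3)·p³ ≈ 682640 · 4.0232561e-08 ≈ 0.02746.
Since α = 3/2 > 1, p = c/n^{3/2} = o(1/n) is below the triangle threshold p ~ 1/n. Asymptotically E[X] ~ (c³/6)·n^{3(1−α)} = (7³/6)·n^{-1.5} → 0, so by Markov's inequality G has no triangles w.h.p.

E[X] ≈ 0.02746; in regime p = Θ(1/n^{3/2}) E[X] tends to 0 (below the triangle threshold p ~ 1/n).


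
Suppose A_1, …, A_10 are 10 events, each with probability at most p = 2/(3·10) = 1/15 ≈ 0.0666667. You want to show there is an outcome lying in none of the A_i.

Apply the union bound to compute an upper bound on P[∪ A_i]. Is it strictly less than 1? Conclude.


Union bound: P[∪_{i=1}^{10} A_i] ≤ Σ_i P[A_i] ≤ 10·p = 10·(1/15) = 2/3.
Numerically: 2/3 ≈ 0.6666667.
Is 2/3 < 1? YES.
Since P[∪ A_i] ≤ 2/3 < 1, the complement has P[∩ A_i^c] ≥ 1 − 2/3 = 1/3 > 0, so some outcome avoids every A_i.

10·p = 2/3 ≈ 0.6666667; existence CERTIFIED by the union bound.


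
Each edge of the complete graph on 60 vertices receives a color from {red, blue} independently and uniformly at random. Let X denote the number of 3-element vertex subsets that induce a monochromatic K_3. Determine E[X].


Let X = Σ_S X_S over the C(60, 3) = 34220 subsets S of size 3, where X_S = 1 if the K_3 on S is monochromatic.
For a fixed S, the K_3 on S has C(3, 2) = 3 edges. P[all 3 edges red] = (1/2)^3, and likewise for blue, so P[monochromatic] = 2·(1/2)^3 = 2^{1 − 3} = 1/4.
By linearity of expectation: E[X] = C(60, 3) · 2^{1 − 3} = 34220 · 1/4 = 8555.
Numerically: E[X] ≈ 8555.00000.

E[X] = C(60,3)·2^(1−C(3,2)) = 8555 ≈ 8555.00000.


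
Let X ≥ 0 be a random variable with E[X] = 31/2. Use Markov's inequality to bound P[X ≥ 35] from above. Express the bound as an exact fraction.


μ = E[X] = 31/2, a = 35.
Markov: P[X ≥ 35] ≤ μ/a = (31/2)/35 = 31/70.
Numerically: ≈ 0.443.
(Since a = 35 > μ = 15.500, the bound 31/70 is < 1 and informative.)

P[X ≥ 35] ≤ 31/70 ≈ 0.443.


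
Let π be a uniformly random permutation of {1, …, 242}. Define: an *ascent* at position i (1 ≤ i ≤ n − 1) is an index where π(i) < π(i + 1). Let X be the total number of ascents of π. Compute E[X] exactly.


Write X = Σ X_I over i = 1, …, 241, with X_I the indicator of one ascent.
There are 241 indicators.
For each fixed i, the pair (π(i), π(i+1)) is a uniformly random ordered pair of distinct values from {1, …, 242}; by symmetry P[π(i) < π(i+1)] = 1/2.
By linearity: E[X] = 241 · (1/2) = (242 − 1) · (1/2) = 241/2 ≈ 120.50000.

E[X] = 241/2 = 120.50000.


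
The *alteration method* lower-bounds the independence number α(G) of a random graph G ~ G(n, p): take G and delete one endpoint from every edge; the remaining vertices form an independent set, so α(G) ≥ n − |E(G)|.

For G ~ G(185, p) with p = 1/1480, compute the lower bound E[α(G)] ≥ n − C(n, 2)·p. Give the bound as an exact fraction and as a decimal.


E[|E(G)|] = C(185, 2)·p = 17020 · (1/1480) = 23/2.
E[α(G)] ≥ n − E[|E(G)|] = 185 − 23/2 = 347/2.
Numerically: ≈ 173.500.
(This is only a lower bound; the true E[α(G)] may be larger.)

E[α(G)] ≥ 347/2 ≈ 173.500.


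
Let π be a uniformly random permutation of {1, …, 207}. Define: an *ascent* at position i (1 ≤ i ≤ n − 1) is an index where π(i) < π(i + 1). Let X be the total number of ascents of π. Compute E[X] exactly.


Write X = Σ X_I over i = 1, …, 206, with X_I the indicator of one ascent.
There are 206 indicators.
For each fixed i, the pair (π(i), π(i+1)) is a uniformly random ordered pair of distinct values from {1, …, 207}; by symmetry P[π(i) < π(i+1)] = 1/2.
By linearity: E[X] = 206 · (1/2) = (207 − 1) · (1/2) = 103 ≈ 103.000.

E[X] = 103 = 103.000.


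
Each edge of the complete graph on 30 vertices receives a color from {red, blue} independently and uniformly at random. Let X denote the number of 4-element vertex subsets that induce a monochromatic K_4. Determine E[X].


Let X = Σ_S X_S over the C(30, 4) = 27405 subsets S of size 4, where X_S = 1 if the K_4 on S is monochromatic.
For a fixed S, the K_4 on S has C(4, 2) = 6 edges. P[all 6 edges red] = (1/2)^6, and likewise for blue, so P[monochromatic] = 2·(1/2)^6 = 2^{1 − 6} = 1/32.
By linearity: E[X] = C(30, 4) · 2^{1 − 6} = 27405 · 1/32 = 27405/32.
Numerically: E[X] ≈ 856.4062.

E[X] = C(30,4)·2^(1−C(4,2)) = 27405/32 ≈ 856.4062.


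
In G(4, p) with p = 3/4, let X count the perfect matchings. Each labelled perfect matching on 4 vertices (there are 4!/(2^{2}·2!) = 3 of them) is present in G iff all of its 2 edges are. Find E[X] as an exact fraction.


K_4 has 4!/(2^{2}·2!) = 3 labelled perfect matchings.
For each such perfect matching H, let X_H = 1 if all 2 edges of H are present in G. Then P[X_H = 1] = p^{2} = (3/4)^{2} = 9/16.
Summing the indicators: E[X] = Σ_H E[X_H] = 3 · p^{2} = 3 · 9/16 = 27/16.
Numerically: E[X] ≈ 1.69.

E[X] = 3 · (3/4)^{2} = 27/16 ≈ 1.69.


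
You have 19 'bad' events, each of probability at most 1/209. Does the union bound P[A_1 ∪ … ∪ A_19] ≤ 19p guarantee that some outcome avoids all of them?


Union bound: P[∪_{i=1}^{19} A_i] ≤ Σ_i P[A_i] ≤ 19·p = 19·(1/209) = 1/11.
Numerically: 1/11 ≈ 0.09091.
Is 1/11 < 1? YES.
Since P[∪ A_i] ≤ 1/11 < 1, the complement has P[∩ A_i^c] ≥ 1 − 1/11 = 10/11 > 0, so some outcome avoids every A_i.

19·p = 1/11 ≈ 0.09091; existence CERTIFIED by the union bound.


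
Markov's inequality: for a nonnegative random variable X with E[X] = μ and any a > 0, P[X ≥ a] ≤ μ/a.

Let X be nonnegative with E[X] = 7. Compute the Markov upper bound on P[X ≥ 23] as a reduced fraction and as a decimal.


μ = E[X] = 7, a = 23.
Markov: P[X ≥ 23] ≤ μ/a = (7)/23 = 7/23.
Numerically: ≈ 0.3043.
(Since a = 23 > μ = 7.0000, the bound 7/23 is < 1 and informative.)

P[X ≥ 23] ≤ 7/23 ≈ 0.3043.


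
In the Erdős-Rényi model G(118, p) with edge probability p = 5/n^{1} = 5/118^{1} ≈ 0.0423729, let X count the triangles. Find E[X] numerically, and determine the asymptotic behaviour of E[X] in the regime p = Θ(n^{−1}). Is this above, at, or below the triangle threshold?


Number of potential triangles: C(118, 3) = 266916.
Each occurs with probability p³ ≈ (0.0423729)³ ≈ 7.60788591e-05.
By linearity: E[X] = C(118, 3)·p³ ≈ 266916 · 7.60788591e-05 ≈ 20.306665.
Here α = 1, so p = 5/n is exactly at the triangle threshold p ~ 1/n. Asymptotically E[X] → c³/6 = 5³/6 = 125/6 ≈ 20.833333, a bounded constant. In this regime the triangle count is asymptotically Poisson(c³/6).

E[X] ≈ 20.306665; in regime p = Θ(1/n^{1}) E[X] stays bounded (at the triangle threshold p ~ 1/n).


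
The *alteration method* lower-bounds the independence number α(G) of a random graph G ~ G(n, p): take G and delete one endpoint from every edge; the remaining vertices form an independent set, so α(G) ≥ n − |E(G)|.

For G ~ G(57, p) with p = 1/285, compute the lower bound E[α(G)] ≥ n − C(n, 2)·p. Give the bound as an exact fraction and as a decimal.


E[|E(G)|] = C(57, 2)·p = 1596 · (1/285) = 28/5.
E[α(G)] ≥ n − E[|E(G)|] = 57 − 28/5 = 257/5.
Numerically: ≈ 51.400.
(This is only a lower bound; the true E[α(G)] may be larger.)

E[α(G)] ≥ 257/5 ≈ 51.400.


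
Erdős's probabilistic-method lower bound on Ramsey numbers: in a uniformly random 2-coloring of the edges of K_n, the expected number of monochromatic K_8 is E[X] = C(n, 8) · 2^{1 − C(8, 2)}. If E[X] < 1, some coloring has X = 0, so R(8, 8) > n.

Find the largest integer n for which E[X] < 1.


We need C(n, 8) · 2^{1 − 28} < 1, i.e. C(n, 8) < 2^{28 − 1} = 134217728.
Check values of n near the boundary:
  n = 36: C(36, 8) = 30260340; 30260340 < 134217728? YES
  n = 37: C(37, 8) = 38608020; 38608020 < 134217728? YES
  n = 38: C(38, 8) = 48903492; 48903492 < 134217728? YES
  n = 39: C(39, 8) = 61523748; 61523748 < 134217728? YES
  n = 40: C(40, 8) = 76904685; 76904685 < 134217728? YES
  n = 41: C(41, 8) = 95548245; 95548245 < 134217728? YES
  n = 42: C(42, 8) = 118030185; 118030185 < 134217728? YES
  n = 43: C(43, 8) = 145008513; 145008513 < 134217728? NO
The largest n with C(n, 8) < 134217728 is n = 42 (where E[X] = 118030185/134217728 ≈ 0.8794). Hence R(8, 8) > 42, i.e. R(8, 8) ≥ 43.

Largest n = 42; hence R(8, 8) > 42.


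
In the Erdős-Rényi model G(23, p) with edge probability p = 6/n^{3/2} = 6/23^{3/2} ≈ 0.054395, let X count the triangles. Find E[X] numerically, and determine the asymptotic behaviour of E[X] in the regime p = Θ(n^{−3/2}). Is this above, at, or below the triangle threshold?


Number of potential triangles: C(23, 3) = 1771.
Each occurs with probability p³ ≈ (0.054395)³ ≈ 1.6094537e-04.
By linearity: E[X] = C(23, 3)·p³ ≈ 1771 · 1.6094537e-04 ≈ 0.28503.
Since α = 3/2 > 1, p = c/n^{3/2} = o(1/n) is below the triangle threshold p ~ 1/n. Asymptotically E[X] ~ (c³/6)·n^{3(1−α)} = (6³/6)·n^{-1.5} → 0, so by Markov's inequality G has no triangles w.h.p.

E[X] ≈ 0.28503; in regime p = Θ(1/n^{3/2}) E[X] tends to 0 (below the triangle threshold p ~ 1/n).


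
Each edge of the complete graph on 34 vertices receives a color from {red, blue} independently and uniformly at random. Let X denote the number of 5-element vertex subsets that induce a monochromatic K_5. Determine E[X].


Let X = Σ_S X_S over the C(34, 5) = 278256 subsets S of size 5, where X_S = 1 if the K_5 on S is monochromatic.
For a fixed S, the K_5 on S has C(5, 2) = 10 edges. P[all 10 edges red] = (1/2)^10, and likewise for blue, so P[monochromatic] = 2·(1/2)^10 = 2^{1 − 10} = 1/512.
Summing: E[X] = C(34, 5) · 2^{1 − 10} = 278256 · 1/512 = 17391/32.
Numerically: E[X] ≈ 543.46875.

E[X] = C(34,5)·2^(1−C(5,2)) = 17391/32 ≈ 543.46875.


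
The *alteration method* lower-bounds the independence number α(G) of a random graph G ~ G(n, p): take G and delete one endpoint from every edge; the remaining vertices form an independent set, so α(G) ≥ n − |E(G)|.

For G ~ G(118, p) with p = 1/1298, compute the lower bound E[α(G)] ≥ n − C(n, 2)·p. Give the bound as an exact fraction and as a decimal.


E[|E(G)|] = C(118, 2)·p = 6903 · (1/1298) = 117/22.
E[α(G)] ≥ n − E[|E(G)|] = 118 − 117/22 = 2479/22.
Numerically: ≈ 112.681818.
(This is only a lower bound; the true E[α(G)] may be larger.)

E[α(G)] ≥ 2479/22 ≈ 112.681818.


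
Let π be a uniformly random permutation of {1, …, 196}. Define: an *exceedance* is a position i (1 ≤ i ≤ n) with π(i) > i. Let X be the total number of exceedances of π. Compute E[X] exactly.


Write X = Σ_{i=1}^{196} X_i, where X_i = 1_{π(i) > i}.
For each fixed i, π(i) is uniform over {1, …, 196} (marginal of a uniform permutation), so P[π(i) > i] = (n − i)/n. Summing: Σ_{i=1}^{196} (n − i)/n = (0 + 1 + … + 195)/196 = 196(196 − 1)/(2·196) = (196 − 1)/2.
Hence E[X] = Σ_{i=1}^{196} (196 − i)/196 = 195/2 ≈ 97.5000.

E[X] = 195/2 = 97.5000.


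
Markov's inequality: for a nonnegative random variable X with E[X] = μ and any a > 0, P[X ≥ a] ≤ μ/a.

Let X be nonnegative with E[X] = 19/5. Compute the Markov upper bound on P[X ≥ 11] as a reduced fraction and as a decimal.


μ = E[X] = 19/5, a = 11.
Markov: P[X ≥ 11] ≤ μ/a = (19/5)/11 = 19/55.
Numerically: ≈ 0.345455.
(Since a = 11 > μ = 3.800000, the bound 19/55 is < 1 and informative.)

P[X ≥ 11] ≤ 19/55 ≈ 0.345455.


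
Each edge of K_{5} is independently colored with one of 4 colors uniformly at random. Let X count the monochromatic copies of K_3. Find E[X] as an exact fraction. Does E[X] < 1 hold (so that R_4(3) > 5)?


E[X] = C(5, 3) · 4^{1 − 3} = 10 · 4^{−2} = 10/16.
As a reduced fraction: E[X] = 5/8 ≈ 0.6250.
Is E[X] < 1? YES.
Since E[X] < 1, there exists a 4-coloring of K_{5} with no monochromatic K_3; hence R_4(3) > 5.

E[X] = 5/8 ≈ 0.6250; E[X] < 1, so R_4(3) > 5.


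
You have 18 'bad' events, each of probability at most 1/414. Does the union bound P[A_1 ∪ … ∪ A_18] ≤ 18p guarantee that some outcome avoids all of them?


Union bound: P[∪_{i=1}^{18} A_i] ≤ Σ_i P[A_i] ≤ 18·p = 18·(1/414) = 1/23.
Numerically: 1/23 ≈ 0.043.
Is 1/23 < 1? YES.
Since P[∪ A_i] ≤ 1/23 < 1, the complement has P[∩ A_i^c] ≥ 1 − 1/23 = 22/23 > 0, so some outcome avoids every A_i.

18·p = 1/23 ≈ 0.043; existence CERTIFIED by the union bound.


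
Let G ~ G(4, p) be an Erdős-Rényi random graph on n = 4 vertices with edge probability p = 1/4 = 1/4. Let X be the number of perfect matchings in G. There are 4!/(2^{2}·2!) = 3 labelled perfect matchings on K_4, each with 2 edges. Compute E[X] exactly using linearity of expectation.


K_4 has 4!/(2^{2}·2!) = 3 labelled perfect matchings.
For each such perfect matching H, let X_H = 1 if all 2 edges of H are present in G. Then P[X_H = 1] = p^{2} = (1/4)^{2} = 1/16.
By linearity of expectation: E[X] = Σ_H E[X_H] = 3 · p^{2} = 3 · 1/16 = 3/16.
Numerically: E[X] ≈ 0.188.

E[X] = 3 · (1/4)^{2} = 3/16 ≈ 0.188.


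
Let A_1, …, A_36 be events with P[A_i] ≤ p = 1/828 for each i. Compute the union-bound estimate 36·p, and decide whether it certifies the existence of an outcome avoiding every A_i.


Union bound: P[∪_{i=1}^{36} A_i] ≤ Σ_i P[A_i] ≤ 36·p = 36·(1/828) = 1/23.
Numerically: 1/23 ≈ 0.0435.
Is 1/23 < 1? YES.
Since P[∪ A_i] ≤ 1/23 < 1, the complement has P[∩ A_i^c] ≥ 1 − 1/23 = 22/23 > 0, so some outcome avoids every A_i.

36·p = 1/23 ≈ 0.0435; existence CERTIFIED by the union bound.


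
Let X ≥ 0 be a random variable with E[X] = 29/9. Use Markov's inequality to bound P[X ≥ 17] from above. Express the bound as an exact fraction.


μ = E[X] = 29/9, a = 17.
Markov: P[X ≥ 17] ≤ μ/a = (29/9)/17 = 29/153.
Numerically: ≈ 0.189542.
(Since a = 17 > μ = 3.222222, the bound 29/153 is < 1 and informative.)

P[X ≥ 17] ≤ 29/153 ≈ 0.189542.


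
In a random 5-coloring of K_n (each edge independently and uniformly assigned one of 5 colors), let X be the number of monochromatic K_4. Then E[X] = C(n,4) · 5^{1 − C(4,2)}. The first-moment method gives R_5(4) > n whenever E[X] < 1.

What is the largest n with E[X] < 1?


We need C(n, 4) · 5^{1 − 6} < 1, i.e. C(n, 4) < 5^{6 − 1} = 3125.
Check values of n near the boundary:
  n = 13: C(13, 4) = 715; 715 < 3125? YES
  n = 14: C(14, 4) = 1001; 1001 < 3125? YES
  n = 15: C(15, 4) = 1365; 1365 < 3125? YES
  n = 16: C(16, 4) = 1820; 1820 < 3125? YES
  n = 17: C(17, 4) = 2380; 2380 < 3125? YES
  n = 18: C(18, 4) = 3060; 3060 < 3125? YES
  n = 19: C(19, 4) = 3876; 3876 < 3125? NO
  n = 20: C(20, 4) = 4845; 4845 < 3125? NO
The largest n with C(n, 4) < 3125 is n = 18 (where E[X] = 612/625 ≈ 0.979). Hence R_5(4) > 18, i.e. R_5(4) ≥ 19.

Largest n = 18; hence R_5(4) > 18.


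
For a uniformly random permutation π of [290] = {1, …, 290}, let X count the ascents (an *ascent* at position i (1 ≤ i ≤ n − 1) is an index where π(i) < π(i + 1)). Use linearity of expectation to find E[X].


Write X = Σ X_I over i = 1, …, 289, with X_I the indicator of one ascent.
There are 289 indicators.
For each fixed i, the pair (π(i), π(i+1)) is a uniformly random ordered pair of distinct values from {1, …, 290}; by symmetry P[π(i) < π(i+1)] = 1/2.
By linearity: E[X] = 289 · (1/2) = (290 − 1) · (1/2) = 289/2 ≈ 144.500.

E[X] = 289/2 = 144.500.


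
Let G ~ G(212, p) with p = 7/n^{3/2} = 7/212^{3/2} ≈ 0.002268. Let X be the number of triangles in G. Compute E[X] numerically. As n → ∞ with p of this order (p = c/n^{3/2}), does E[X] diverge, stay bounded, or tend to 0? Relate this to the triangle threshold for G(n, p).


Number of potential triangles: C(212, 3) = 1565620.
Each occurs with probability p³ ≈ (0.002268)³ ≈ 1.166226e-08.
By linearity: E[X] = C(212, 3)·p³ ≈ 1565620 · 1.166226e-08 ≈ 0.0183.
Since α = 3/2 > 1, p = c/n^{3/2} = o(1/n) is below the triangle threshold p ~ 1/n. Asymptotically E[X] ~ (c³/6)·n^{3(1−α)} = (7³/6)·n^{-1.5} → 0, so by Markov's inequality G has no triangles w.h.p.

E[X] ≈ 0.0183; in regime p = Θ(1/n^{3/2}) E[X] tends to 0 (below the triangle threshold p ~ 1/n).


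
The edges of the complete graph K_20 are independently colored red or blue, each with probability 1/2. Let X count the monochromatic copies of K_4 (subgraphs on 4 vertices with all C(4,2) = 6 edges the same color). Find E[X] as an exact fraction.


Let X = Σ_S X_S over the C(20, 4) = 4845 subsets S of size 4, where X_S = 1 if the K_4 on S is monochromatic.
For a fixed S, the K_4 on S has C(4, 2) = 6 edges. P[all 6 edges red] = (1/2)^6, and likewise for blue, so P[monochromatic] = 2·(1/2)^6 = 2^{1 − 6} = 1/32.
Summing: E[X] = C(20, 4) · 2^{1 − 6} = 4845 · 1/32 = 4845/32.
Numerically: E[X] ≈ 151.4062.

E[X] = C(20,4)·2^(1−C(4,2)) = 4845/32 ≈ 151.4062.


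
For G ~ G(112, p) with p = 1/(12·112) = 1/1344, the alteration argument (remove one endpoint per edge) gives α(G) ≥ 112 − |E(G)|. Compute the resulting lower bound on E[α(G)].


E[|E(G)|] = C(112, 2)·p = 6216 · (1/1344) = 37/8.
E[α(G)] ≥ n − E[|E(G)|] = 112 − 37/8 = 859/8.
Numerically: ≈ 107.375.
(This is only a lower bound; the true E[α(G)] may be larger.)

E[α(G)] ≥ 859/8 ≈ 107.375.


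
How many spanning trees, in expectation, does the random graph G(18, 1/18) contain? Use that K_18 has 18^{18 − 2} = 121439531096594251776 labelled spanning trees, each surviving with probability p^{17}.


K_18 has 18^{18 − 2} = 121439531096594251776 labelled spanning trees.
For each such spanning tree H, let X_H = 1 if all 17 edges of H are present in G. Then P[X_H = 1] = p^{17} = (1/18)^{17} = 1/2185911559738696531968.
Summing the indicators: E[X] = Σ_H E[X_H] = 121439531096594251776 · p^{17} = 121439531096594251776 · 1/2185911559738696531968 = 1/18.
Numerically: E[X] ≈ 0.0555556.

E[X] = 121439531096594251776 · (1/18)^{17} = 1/18 ≈ 0.0555556.


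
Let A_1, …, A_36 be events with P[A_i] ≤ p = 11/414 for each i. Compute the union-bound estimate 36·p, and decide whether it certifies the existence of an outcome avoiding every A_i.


Union bound: P[∪_{i=1}^{36} A_i] ≤ Σ_i P[A_i] ≤ 36·p = 36·(11/414) = 22/23.
Numerically: 22/23 ≈ 0.9565.
Is 22/23 < 1? YES.
Since P[∪ A_i] ≤ 22/23 < 1, the complement has P[∩ A_i^c] ≥ 1 − 22/23 = 1/23 > 0, so some outcome avoids every A_i.

36·p = 22/23 ≈ 0.9565; existence CERTIFIED by the union bound.


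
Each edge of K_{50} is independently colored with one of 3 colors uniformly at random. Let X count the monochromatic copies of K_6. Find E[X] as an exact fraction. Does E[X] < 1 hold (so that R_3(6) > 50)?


E[X] = C(50, 6) · 3^{1 − 15} = 15890700 · 3^{−14} = 15890700/4782969.
As a reduced fraction: E[X] = 5296900/1594323 ≈ 3.3224.
Is E[X] < 1? NO.
Since E[X] ≥ 1, the first-moment bound is inconclusive at n = 50; it does NOT by itself certify R_3(6) > 50.

E[X] = 5296900/1594323 ≈ 3.3224; E[X] ≥ 1; first-moment method inconclusive here.


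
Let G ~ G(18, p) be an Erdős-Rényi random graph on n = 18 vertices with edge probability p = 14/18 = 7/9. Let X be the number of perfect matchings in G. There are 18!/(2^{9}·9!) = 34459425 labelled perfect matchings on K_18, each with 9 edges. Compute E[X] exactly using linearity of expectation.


K_18 has 18!/(2^{9}·9!) = 34459425 labelled perfect matchings.
For each such perfect matching H, let X_H = 1 if all 9 edges of H are present in G. Then P[X_H = 1] = p^{9} = (7/9)^{9} = 40353607/387420489.
By linearity: E[X] = Σ_H E[X_H] = 34459425 · p^{9} = 34459425 · 40353607/387420489 = 17167433257975/4782969.
Numerically: E[X] ≈ 3.5893e+06.

E[X] = 34459425 · (7/9)^{9} = 17167433257975/4782969 ≈ 3.5893e+06.
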